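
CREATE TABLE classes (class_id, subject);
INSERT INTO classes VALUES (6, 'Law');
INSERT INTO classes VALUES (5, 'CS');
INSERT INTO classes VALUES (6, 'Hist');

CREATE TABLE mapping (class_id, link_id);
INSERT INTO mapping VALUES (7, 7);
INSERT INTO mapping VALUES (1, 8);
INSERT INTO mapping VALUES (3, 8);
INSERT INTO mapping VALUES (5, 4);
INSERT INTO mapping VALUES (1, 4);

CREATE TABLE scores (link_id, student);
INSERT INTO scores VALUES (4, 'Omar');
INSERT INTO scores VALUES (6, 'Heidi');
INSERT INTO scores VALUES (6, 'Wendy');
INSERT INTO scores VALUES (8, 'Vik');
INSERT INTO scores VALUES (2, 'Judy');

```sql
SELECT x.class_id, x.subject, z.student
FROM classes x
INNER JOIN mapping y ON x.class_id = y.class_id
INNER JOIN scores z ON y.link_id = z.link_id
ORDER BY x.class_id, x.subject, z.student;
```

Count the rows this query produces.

Evaluate left to right. First `classes x INNER JOIN mapping y` on class_id: 1 row(s).
Then INNER JOIN `scores z` on link_id: keep only rows whose y.link_id appears in z.
Result: 1 row(s).

1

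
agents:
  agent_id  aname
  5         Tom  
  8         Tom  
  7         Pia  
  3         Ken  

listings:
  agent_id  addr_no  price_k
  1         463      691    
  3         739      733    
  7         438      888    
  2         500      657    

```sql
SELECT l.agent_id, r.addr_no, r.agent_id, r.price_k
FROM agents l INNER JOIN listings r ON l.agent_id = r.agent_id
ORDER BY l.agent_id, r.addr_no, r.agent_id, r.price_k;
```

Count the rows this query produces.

INNER JOIN keeps only pairs where the ON condition holds.
Matching on l.agent_id = r.agent_id.
Matched pairs: 2.
Total: 2 rows.

2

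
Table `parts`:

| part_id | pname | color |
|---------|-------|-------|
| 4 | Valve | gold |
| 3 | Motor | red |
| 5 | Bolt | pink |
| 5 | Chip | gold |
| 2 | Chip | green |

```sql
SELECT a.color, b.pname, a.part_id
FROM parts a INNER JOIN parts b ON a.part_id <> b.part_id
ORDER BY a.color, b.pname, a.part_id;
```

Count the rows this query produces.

18

INNER JOIN keeps only pairs where the ON condition holds.
Matching on a.part_id <> b.part_id.
Matched pairs: 18.
Total: 18 rows.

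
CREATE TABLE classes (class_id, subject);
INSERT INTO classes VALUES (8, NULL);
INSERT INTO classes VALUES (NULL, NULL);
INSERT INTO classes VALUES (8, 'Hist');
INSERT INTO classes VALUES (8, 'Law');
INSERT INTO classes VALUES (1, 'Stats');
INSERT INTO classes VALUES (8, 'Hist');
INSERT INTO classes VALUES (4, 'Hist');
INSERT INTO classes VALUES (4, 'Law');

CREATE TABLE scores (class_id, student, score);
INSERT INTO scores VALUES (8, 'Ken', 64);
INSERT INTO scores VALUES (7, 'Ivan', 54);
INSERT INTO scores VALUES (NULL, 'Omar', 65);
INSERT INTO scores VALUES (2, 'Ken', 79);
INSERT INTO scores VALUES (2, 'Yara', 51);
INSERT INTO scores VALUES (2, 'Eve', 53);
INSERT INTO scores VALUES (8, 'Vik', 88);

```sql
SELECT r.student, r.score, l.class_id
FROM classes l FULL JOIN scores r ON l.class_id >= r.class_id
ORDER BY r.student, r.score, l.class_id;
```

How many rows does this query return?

FULL OUTER JOIN keeps every row from both sides; unmatched rows get NULL for the other side's columns.
Matching on l.class_id >= r.class_id. A NULL in a compared column never satisfies the condition.
- l[0] class_id=8 → 6 match(es) in r → 6 row(s).
- l[1] class_id=NULL → no match; kept with NULLs on the r side.
- l[2] class_id=8 → 6 match(es) in r → 6 row(s).
- l[3] class_id=8 → 6 match(es) in r → 6 row(s).
- l[4] class_id=1 → no match; kept with NULLs on the r side.
- l[5] class_id=8 → 6 match(es) in r → 6 row(s).
- l[6] class_id=4 → 3 match(es) in r → 3 row(s).
- l[7] class_id=4 → 3 match(es) in r → 3 row(s).
- plus 1 unmatched r row(s), each kept with NULL l columns.
Total: 30 matched + 3 padded = 33 rows.

33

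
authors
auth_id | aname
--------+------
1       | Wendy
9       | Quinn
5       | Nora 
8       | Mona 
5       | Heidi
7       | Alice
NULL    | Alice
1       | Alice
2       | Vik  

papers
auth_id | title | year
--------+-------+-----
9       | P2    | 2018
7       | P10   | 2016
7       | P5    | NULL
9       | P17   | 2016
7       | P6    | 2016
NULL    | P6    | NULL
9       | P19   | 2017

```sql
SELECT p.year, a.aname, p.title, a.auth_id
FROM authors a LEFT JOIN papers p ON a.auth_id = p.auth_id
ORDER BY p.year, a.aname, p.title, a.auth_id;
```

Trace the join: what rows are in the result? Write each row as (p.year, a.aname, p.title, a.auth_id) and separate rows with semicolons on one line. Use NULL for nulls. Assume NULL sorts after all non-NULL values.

(2016, Alice, P10, 7); (2016, Alice, P6, 7); (2016, Quinn, P17, 9); (2017, Quinn, P19, 9); (2018, Quinn, P2, 9); (NULL, Alice, P5, 7); (NULL, Alice, NULL, 1); (NULL, Alice, NULL, NULL); (NULL, Heidi, NULL, 5); (NULL, Mona, NULL, 8); (NULL, Nora, NULL, 5); (NULL, Vik, NULL, 2); (NULL, Wendy, NULL, 1)

LEFT JOIN keeps every row from `authors`; unmatched rows get NULL for `papers`'s columns.
Matching on a.auth_id = p.auth_id. A NULL in a compared column never satisfies the condition.
Matched pairs: 6; unmatched a rows kept: 7.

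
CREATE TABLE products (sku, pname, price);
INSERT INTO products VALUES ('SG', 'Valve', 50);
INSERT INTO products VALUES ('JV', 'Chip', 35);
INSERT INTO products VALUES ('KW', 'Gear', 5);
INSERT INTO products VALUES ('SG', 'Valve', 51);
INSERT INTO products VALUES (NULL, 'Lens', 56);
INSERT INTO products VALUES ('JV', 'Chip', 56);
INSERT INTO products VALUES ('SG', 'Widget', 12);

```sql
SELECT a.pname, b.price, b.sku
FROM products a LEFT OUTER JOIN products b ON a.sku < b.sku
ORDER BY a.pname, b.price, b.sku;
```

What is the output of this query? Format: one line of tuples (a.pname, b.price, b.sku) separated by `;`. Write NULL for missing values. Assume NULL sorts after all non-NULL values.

LEFT JOIN keeps every row from `products a`; unmatched rows get NULL for `products b`'s columns.
Matching on a.sku < b.sku. A NULL in a compared column never satisfies the condition.
Matched pairs: 11; unmatched a rows kept: 4.

(Chip, 5, KW); (Chip, 5, KW); (Chip, 12, SG); (Chip, 12, SG); (Chip, 50, SG); (Chip, 50, SG); (Chip, 51, SG); (Chip, 51, SG); (Gear, 12, SG); (Gear, 50, SG); (Gear, 51, SG); (Lens, NULL, NULL); (Valve, NULL, NULL); (Valve, NULL, NULL); (Widget, NULL, NULL)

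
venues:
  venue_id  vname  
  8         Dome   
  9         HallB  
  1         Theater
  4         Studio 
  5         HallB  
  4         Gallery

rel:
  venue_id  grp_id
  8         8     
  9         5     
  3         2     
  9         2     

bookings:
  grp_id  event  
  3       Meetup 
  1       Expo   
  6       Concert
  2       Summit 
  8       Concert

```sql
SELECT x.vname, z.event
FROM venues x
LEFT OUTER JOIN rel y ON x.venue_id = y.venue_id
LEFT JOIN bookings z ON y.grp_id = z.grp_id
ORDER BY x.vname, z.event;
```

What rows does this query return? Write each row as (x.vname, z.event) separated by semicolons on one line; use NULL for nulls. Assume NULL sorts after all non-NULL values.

(Dome, Concert); (Gallery, NULL); (HallB, Summit); (HallB, NULL); (HallB, NULL); (Studio, NULL); (Theater, NULL)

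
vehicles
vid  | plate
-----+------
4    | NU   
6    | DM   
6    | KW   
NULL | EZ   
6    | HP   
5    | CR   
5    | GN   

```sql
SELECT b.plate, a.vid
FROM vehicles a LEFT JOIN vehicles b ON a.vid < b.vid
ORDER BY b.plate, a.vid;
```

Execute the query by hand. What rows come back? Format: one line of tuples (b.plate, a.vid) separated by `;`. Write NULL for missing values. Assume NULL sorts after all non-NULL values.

LEFT JOIN keeps every row from `vehicles a`; unmatched rows get NULL for `vehicles b`'s columns.
Matching on a.vid < b.vid. A NULL in a compared column never satisfies the condition.
Matched pairs: 11; unmatched a rows kept: 4.

(CR, 4); (DM, 4); (DM, 5); (DM, 5); (GN, 4); (HP, 4); (HP, 5); (HP, 5); (KW, 4); (KW, 5); (KW, 5); (NULL, 6); (NULL, 6); (NULL, 6); (NULL, NULL)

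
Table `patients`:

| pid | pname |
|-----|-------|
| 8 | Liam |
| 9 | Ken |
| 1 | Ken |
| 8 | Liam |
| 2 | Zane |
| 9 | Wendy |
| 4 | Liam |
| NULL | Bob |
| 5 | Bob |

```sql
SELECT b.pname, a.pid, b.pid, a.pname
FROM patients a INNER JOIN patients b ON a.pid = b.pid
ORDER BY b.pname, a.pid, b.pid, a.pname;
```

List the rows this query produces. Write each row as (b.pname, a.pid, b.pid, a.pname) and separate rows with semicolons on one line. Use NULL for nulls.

INNER JOIN keeps only pairs where the ON condition holds.
Matching on a.pid = b.pid. A NULL in a compared column never satisfies the condition.
- a[0] pid=8 → 2 match(es) in b → 2 row(s).
- a[1] pid=9 → 2 match(es) in b → 2 row(s).
- a[2] pid=1 → 1 match(es) in b → 1 row(s).
- a[3] pid=8 → 2 match(es) in b → 2 row(s).
- a[4] pid=2 → 1 match(es) in b → 1 row(s).
- a[5] pid=9 → 2 match(es) in b → 2 row(s).
- a[6] pid=4 → 1 match(es) in b → 1 row(s).
- a[7] pid=NULL → no match; dropped.
- a[8] pid=5 → 1 match(es) in b → 1 row(s).

(Bob, 5, 5, Bob); (Ken, 1, 1, Ken); (Ken, 9, 9, Ken); (Ken, 9, 9, Wendy); (Liam, 4, 4, Liam); (Liam, 8, 8, Liam); (Liam, 8, 8, Liam); (Liam, 8, 8, Liam); (Liam, 8, 8, Liam); (Wendy, 9, 9, Ken); (Wendy, 9, 9, Wendy); (Zane, 2, 2, Zane)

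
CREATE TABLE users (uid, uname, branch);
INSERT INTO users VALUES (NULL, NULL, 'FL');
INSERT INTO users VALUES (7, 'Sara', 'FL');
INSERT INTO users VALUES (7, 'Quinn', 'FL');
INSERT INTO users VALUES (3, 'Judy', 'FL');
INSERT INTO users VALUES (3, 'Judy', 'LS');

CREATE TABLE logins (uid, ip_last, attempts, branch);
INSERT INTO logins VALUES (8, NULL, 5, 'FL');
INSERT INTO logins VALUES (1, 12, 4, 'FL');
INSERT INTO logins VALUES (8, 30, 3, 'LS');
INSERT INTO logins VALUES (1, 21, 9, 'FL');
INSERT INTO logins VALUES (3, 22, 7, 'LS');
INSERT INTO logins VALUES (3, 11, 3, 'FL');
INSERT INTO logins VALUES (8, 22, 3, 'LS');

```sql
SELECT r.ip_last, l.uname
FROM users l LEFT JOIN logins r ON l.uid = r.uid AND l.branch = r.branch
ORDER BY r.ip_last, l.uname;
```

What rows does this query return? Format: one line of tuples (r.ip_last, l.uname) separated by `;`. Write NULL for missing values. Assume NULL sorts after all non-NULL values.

(11, Judy); (22, Judy); (NULL, Quinn); (NULL, Sara); (NULL, NULL)

LEFT JOIN keeps every row from `users`; unmatched rows get NULL for `logins`'s columns.
Matching on l.uid = r.uid AND l.branch = r.branch. A NULL in a compared column never satisfies the condition.
- uid=NULL, branch=FL: no r row matches, row kept with r columns NULL.
- uid=7, branch=FL: no r row matches, row kept with r columns NULL.
- uid=7, branch=FL: no r row matches, row kept with r columns NULL.
- uid=3, branch=FL: 1 matching r row(s), so 1 row(s) emitted.
- uid=3, branch=LS: 1 matching r row(s), so 1 row(s) emitted.
After projecting and ordering:
r.ip_last | l.uname
11 | Judy
22 | Judy
NULL | Quinn
NULL | Sara
NULL | NULL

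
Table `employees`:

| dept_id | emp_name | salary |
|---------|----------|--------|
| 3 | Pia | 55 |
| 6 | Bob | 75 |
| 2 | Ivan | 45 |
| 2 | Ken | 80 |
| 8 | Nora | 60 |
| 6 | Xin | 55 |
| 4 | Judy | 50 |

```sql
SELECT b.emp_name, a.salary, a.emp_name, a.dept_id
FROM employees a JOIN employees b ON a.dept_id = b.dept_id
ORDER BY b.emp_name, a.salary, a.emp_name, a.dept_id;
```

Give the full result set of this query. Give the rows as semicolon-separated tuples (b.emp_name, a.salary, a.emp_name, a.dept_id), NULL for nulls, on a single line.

(Bob, 55, Xin, 6); (Bob, 75, Bob, 6); (Ivan, 45, Ivan, 2); (Ivan, 80, Ken, 2); (Judy, 50, Judy, 4); (Ken, 45, Ivan, 2); (Ken, 80, Ken, 2); (Nora, 60, Nora, 8); (Pia, 55, Pia, 3); (Xin, 55, Xin, 6); (Xin, 75, Bob, 6)

INNER JOIN keeps only pairs where the ON condition holds.
Matching on a.dept_id = b.dept_id.
- a[0] dept_id=3 → 1 match(es) in b → 1 row(s).
- a[1] dept_id=6 → 2 match(es) in b → 2 row(s).
- a[2] dept_id=2 → 2 match(es) in b → 2 row(s).
- a[3] dept_id=2 → 2 match(es) in b → 2 row(s).
- a[4] dept_id=8 → 1 match(es) in b → 1 row(s).
- a[5] dept_id=6 → 2 match(es) in b → 2 row(s).
- a[6] dept_id=4 → 1 match(es) in b → 1 row(s).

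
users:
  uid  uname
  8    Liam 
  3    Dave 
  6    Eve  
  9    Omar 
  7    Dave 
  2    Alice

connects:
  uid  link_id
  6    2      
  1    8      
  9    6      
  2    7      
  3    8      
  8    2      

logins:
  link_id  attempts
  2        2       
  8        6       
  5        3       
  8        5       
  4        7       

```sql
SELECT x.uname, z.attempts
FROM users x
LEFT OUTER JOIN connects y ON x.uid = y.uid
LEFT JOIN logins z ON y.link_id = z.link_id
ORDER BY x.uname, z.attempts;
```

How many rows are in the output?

7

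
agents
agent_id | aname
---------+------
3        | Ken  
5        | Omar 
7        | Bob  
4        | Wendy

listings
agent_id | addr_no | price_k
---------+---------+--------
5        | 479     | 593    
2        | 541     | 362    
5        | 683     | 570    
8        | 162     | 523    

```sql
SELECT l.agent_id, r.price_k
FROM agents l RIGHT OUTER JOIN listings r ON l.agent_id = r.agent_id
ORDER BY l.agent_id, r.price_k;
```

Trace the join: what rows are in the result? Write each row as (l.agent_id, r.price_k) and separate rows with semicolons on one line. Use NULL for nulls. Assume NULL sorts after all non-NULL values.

(5, 570); (5, 593); (NULL, 362); (NULL, 523)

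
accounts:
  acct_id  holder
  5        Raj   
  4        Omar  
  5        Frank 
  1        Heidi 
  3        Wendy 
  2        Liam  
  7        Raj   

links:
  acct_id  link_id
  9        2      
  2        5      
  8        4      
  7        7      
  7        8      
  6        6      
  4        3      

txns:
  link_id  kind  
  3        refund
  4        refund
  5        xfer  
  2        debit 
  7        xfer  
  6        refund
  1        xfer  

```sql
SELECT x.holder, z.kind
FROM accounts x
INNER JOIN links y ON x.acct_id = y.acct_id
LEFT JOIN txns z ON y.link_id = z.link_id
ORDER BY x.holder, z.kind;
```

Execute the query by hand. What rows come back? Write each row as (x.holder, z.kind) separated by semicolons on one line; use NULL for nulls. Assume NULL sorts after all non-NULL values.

Step 1 — x INNER JOIN y on acct_id → 4 row(s).
Then LEFT JOIN `txns z` on link_id: each of those 4 rows is kept; rows whose y.link_id has no match in z get NULL for z's columns.

(Liam, xfer); (Omar, refund); (Raj, xfer); (Raj, NULL)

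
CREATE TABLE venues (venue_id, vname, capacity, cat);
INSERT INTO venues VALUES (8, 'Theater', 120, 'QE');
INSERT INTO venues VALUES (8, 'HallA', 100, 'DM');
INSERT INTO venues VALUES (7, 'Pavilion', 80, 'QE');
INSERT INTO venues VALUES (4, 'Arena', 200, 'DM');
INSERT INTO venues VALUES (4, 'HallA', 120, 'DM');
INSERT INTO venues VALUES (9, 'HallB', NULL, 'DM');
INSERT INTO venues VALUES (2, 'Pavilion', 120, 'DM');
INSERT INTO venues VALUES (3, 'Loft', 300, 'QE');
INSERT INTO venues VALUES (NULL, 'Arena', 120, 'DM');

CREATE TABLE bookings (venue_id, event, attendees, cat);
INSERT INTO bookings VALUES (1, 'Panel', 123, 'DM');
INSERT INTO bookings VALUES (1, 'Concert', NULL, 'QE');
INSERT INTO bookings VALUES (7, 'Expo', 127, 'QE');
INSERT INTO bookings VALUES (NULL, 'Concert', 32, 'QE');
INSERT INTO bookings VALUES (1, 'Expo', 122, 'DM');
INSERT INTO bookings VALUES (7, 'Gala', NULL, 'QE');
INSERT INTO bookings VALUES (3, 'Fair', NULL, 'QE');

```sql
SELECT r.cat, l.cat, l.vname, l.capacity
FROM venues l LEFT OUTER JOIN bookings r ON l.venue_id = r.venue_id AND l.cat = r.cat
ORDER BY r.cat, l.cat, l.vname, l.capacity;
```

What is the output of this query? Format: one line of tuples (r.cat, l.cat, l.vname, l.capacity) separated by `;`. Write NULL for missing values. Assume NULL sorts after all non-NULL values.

(QE, QE, Loft, 300); (QE, QE, Pavilion, 80); (QE, QE, Pavilion, 80); (NULL, DM, Arena, 120); (NULL, DM, Arena, 200); (NULL, DM, HallA, 100); (NULL, DM, HallA, 120); (NULL, DM, HallB, NULL); (NULL, DM, Pavilion, 120); (NULL, QE, Theater, 120)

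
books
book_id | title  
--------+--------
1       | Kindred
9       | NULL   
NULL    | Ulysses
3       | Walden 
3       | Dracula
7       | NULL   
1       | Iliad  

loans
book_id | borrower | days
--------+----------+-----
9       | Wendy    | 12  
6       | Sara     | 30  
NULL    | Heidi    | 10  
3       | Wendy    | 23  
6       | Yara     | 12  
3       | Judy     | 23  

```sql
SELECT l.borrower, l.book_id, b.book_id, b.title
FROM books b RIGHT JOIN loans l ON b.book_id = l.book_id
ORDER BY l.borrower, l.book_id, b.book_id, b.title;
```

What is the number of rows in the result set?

8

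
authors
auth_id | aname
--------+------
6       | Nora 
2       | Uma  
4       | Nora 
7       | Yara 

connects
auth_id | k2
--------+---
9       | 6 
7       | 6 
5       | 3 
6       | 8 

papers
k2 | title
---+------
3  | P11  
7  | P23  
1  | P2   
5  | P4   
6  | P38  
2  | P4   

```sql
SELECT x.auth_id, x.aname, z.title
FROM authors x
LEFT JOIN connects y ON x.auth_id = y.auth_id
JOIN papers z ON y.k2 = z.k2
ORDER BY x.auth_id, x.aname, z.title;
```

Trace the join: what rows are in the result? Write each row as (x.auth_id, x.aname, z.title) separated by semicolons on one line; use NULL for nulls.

(7, Yara, P38)

Joins associate left-to-right: authors LEFT JOIN connects on auth_id gives 4 intermediate row(s).
Then INNER JOIN `papers z` on k2: keep only rows whose y.k2 appears in z.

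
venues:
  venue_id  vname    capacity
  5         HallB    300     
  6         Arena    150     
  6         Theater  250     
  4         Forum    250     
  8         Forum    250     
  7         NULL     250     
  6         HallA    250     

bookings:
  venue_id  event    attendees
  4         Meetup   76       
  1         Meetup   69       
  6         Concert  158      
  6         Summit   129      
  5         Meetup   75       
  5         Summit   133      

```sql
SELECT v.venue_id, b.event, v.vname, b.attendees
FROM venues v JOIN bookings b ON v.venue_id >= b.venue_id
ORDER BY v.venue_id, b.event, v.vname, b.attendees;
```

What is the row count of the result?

36

INNER JOIN keeps only pairs where the ON condition holds.
Matching on v.venue_id >= b.venue_id.
- v (venue_id=5) pairs with 4 row(s) of b.
- v (venue_id=6) pairs with 6 row(s) of b.
- v (venue_id=6) pairs with 6 row(s) of b.
- v (venue_id=4) pairs with 2 row(s) of b.
- v (venue_id=8) pairs with 6 row(s) of b.
- v (venue_id=7) pairs with 6 row(s) of b.
- v (venue_id=6) pairs with 6 row(s) of b.
Total: 36 rows.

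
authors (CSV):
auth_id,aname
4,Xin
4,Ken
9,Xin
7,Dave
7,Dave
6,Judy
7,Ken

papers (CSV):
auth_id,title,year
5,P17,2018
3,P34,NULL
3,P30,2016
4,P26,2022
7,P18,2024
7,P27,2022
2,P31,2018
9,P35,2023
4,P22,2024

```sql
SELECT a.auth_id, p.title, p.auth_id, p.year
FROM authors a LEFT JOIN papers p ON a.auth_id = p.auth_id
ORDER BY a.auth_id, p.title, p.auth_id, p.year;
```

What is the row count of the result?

12

LEFT JOIN keeps every row from `authors`; unmatched rows get NULL for `papers`'s columns.
Matching on a.auth_id = p.auth_id.
- a row (auth_id=4): matches 2 p row(s) → 2 output row(s).
- a row (auth_id=4): matches 2 p row(s) → 2 output row(s).
- a row (auth_id=9): matches 1 p row(s) → 1 output row(s).
- a row (auth_id=7): matches 2 p row(s) → 2 output row(s).
- a row (auth_id=7): matches 2 p row(s) → 2 output row(s).
- a row (auth_id=6): no match → kept, p columns NULL.
- a row (auth_id=7): matches 2 p row(s) → 2 output row(s).
Total: 11 matched + 1 padded = 12 rows.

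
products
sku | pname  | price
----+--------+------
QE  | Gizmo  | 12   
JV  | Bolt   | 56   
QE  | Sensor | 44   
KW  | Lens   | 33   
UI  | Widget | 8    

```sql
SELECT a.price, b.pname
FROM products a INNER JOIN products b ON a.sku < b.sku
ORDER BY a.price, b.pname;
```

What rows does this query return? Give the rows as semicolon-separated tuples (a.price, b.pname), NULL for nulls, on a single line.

INNER JOIN keeps only pairs where the ON condition holds.
Matching on a.sku < b.sku.
- sku=QE: 1 matching b row(s), so 1 row(s) emitted.
- sku=JV: 4 matching b row(s), so 4 row(s) emitted.
- sku=QE: 1 matching b row(s), so 1 row(s) emitted.
- sku=KW: 3 matching b row(s), so 3 row(s) emitted.
- sku=UI: no matching b row, dropped.
After projecting and ordering:
a.price | b.pname
12 | Widget
33 | Gizmo
33 | Sensor
33 | Widget
44 | Widget
56 | Gizmo
56 | Lens
56 | Sensor
56 | Widget

(12, Widget); (33, Gizmo); (33, Sensor); (33, Widget); (44, Widget); (56, Gizmo); (56, Lens); (56, Sensor); (56, Widget)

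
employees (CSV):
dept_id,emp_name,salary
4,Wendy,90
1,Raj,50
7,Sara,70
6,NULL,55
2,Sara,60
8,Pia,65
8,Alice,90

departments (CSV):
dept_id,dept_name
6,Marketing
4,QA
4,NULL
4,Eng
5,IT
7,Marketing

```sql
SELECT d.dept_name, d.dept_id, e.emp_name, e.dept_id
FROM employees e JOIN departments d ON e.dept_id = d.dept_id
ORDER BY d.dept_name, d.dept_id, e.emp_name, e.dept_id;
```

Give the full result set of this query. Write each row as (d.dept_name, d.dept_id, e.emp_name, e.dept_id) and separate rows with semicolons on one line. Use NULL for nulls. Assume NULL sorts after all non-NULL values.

(Eng, 4, Wendy, 4); (Marketing, 6, NULL, 6); (Marketing, 7, Sara, 7); (QA, 4, Wendy, 4); (NULL, 4, Wendy, 4)

INNER JOIN keeps only pairs where the ON condition holds.
Matching on e.dept_id = d.dept_id.
- dept_id=4: 3 matching d row(s), so 3 row(s) emitted.
- dept_id=1: no matching d row, dropped.
- dept_id=7: 1 matching d row(s), so 1 row(s) emitted.
- dept_id=6: 1 matching d row(s), so 1 row(s) emitted.
- dept_id=2: no matching d row, dropped.
- dept_id=8: no matching d row, dropped.
- dept_id=8: no matching d row, dropped.
After projecting and ordering:
d.dept_name | d.dept_id | e.emp_name | e.dept_id
Eng | 4 | Wendy | 4
Marketing | 6 | NULL | 6
Marketing | 7 | Sara | 7
QA | 4 | Wendy | 4
NULL | 4 | Wendy | 4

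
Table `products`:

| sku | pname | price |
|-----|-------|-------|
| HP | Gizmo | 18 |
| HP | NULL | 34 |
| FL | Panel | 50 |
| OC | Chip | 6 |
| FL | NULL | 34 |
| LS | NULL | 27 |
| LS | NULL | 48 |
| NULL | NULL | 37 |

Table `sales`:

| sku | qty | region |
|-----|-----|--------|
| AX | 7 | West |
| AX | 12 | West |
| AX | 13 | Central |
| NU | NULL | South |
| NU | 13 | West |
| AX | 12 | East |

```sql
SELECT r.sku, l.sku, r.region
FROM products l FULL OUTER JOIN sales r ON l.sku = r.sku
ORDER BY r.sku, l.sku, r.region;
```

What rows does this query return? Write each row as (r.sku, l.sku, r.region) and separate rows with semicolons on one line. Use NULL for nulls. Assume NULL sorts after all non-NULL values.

(AX, NULL, Central); (AX, NULL, East); (AX, NULL, West); (AX, NULL, West); (NU, NULL, South); (NU, NULL, West); (NULL, FL, NULL); (NULL, FL, NULL); (NULL, HP, NULL); (NULL, HP, NULL); (NULL, LS, NULL); (NULL, LS, NULL); (NULL, OC, NULL); (NULL, NULL, NULL)

FULL OUTER JOIN keeps every row from both sides; unmatched rows get NULL for the other side's columns.
Matching on l.sku = r.sku. A NULL in a compared column never satisfies the condition.
- l row (sku=HP): no match → kept, r columns NULL.
- l row (sku=HP): no match → kept, r columns NULL.
- l row (sku=FL): no match → kept, r columns NULL.
- l row (sku=OC): no match → kept, r columns NULL.
- l row (sku=FL): no match → kept, r columns NULL.
- l row (sku=LS): no match → kept, r columns NULL.
- l row (sku=LS): no match → kept, r columns NULL.
- l row (sku=NULL): no match → kept, r columns NULL.
- 6 r row(s) had no l match → kept, l columns NULL.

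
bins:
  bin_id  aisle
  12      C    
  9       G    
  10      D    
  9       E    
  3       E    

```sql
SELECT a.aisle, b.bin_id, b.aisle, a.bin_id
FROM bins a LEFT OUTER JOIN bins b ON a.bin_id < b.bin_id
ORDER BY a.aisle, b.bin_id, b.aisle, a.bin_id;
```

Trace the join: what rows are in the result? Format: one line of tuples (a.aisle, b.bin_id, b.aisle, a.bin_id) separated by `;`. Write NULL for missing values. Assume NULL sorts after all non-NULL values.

LEFT JOIN keeps every row from `bins a`; unmatched rows get NULL for `bins b`'s columns.
Matching on a.bin_id < b.bin_id.
Matched pairs: 9; unmatched a rows kept: 1.

(C, NULL, NULL, 12); (D, 12, C, 10); (E, 9, E, 3); (E, 9, G, 3); (E, 10, D, 3); (E, 10, D, 9); (E, 12, C, 3); (E, 12, C, 9); (G, 10, D, 9); (G, 12, C, 9)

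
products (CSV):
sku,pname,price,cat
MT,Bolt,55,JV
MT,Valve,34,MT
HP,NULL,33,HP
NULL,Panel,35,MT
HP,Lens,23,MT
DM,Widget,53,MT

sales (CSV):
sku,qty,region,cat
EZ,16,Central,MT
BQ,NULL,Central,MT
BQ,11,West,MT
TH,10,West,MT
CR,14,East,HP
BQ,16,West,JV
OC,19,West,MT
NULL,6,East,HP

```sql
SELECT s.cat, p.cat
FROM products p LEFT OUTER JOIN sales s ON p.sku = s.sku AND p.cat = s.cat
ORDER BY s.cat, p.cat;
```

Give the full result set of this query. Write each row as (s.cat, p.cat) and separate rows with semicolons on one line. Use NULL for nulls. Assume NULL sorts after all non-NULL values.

(NULL, HP); (NULL, JV); (NULL, MT); (NULL, MT); (NULL, MT); (NULL, MT)

LEFT JOIN keeps every row from `products`; unmatched rows get NULL for `sales`'s columns.
Matching on p.sku = s.sku AND p.cat = s.cat. A NULL in a compared column never satisfies the condition.
- p row (sku=MT, cat=JV): no match → kept, s columns NULL.
- p row (sku=MT, cat=MT): no match → kept, s columns NULL.
- p row (sku=HP, cat=HP): no match → kept, s columns NULL.
- p row (sku=NULL, cat=MT): no match → kept, s columns NULL.
- p row (sku=HP, cat=MT): no match → kept, s columns NULL.
- p row (sku=DM, cat=MT): no match → kept, s columns NULL.
After projecting and ordering:
s.cat | p.cat
NULL | HP
NULL | JV
NULL | MT
NULL | MT
NULL | MT
NULL | MT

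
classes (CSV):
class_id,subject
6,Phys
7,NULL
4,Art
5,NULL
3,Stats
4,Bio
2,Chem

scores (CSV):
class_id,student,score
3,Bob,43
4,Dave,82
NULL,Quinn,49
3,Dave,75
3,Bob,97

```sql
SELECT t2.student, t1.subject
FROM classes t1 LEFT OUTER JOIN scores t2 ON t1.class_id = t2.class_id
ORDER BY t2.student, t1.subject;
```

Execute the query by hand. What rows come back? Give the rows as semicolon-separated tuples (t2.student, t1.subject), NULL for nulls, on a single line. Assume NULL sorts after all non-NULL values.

(Bob, Stats); (Bob, Stats); (Dave, Art); (Dave, Bio); (Dave, Stats); (NULL, Chem); (NULL, Phys); (NULL, NULL); (NULL, NULL)

LEFT JOIN keeps every row from `classes`; unmatched rows get NULL for `scores`'s columns.
Matching on t1.class_id = t2.class_id. A NULL in a compared column never satisfies the condition.
Matched pairs: 5; unmatched t1 rows kept: 4.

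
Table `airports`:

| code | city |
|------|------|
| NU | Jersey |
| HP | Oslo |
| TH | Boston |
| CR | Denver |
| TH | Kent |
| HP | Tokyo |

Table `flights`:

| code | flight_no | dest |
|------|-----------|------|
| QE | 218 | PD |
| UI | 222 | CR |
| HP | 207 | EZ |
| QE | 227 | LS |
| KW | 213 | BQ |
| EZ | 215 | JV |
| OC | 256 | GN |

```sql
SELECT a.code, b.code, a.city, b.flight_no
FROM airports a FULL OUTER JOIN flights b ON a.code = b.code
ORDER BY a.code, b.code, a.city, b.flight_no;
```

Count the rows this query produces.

FULL OUTER JOIN keeps every row from both sides; unmatched rows get NULL for the other side's columns.
Matching on a.code = b.code.
- a (code=NU) has no partner → padded with NULL.
- a (code=HP) pairs with 1 row(s) of b.
- a (code=TH) has no partner → padded with NULL.
- a (code=CR) has no partner → padded with NULL.
- a (code=TH) has no partner → padded with NULL.
- a (code=HP) pairs with 1 row(s) of b.
- 6 b row(s) had no a match → kept, a columns NULL.
Total: 2 matched + 10 padded = 12 rows.

12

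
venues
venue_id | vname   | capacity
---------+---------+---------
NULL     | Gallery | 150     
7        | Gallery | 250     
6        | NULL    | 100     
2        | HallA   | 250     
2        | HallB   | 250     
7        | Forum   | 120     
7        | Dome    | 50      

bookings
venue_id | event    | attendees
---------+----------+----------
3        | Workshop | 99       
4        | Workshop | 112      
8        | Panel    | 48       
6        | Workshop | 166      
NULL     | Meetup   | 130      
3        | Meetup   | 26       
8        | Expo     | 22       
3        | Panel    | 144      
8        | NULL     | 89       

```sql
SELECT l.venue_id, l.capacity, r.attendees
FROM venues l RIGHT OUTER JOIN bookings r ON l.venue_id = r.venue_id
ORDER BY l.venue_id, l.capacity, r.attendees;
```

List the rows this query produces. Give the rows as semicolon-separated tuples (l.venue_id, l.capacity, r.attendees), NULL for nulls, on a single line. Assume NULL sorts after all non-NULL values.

RIGHT JOIN keeps every row from `bookings`; unmatched rows get NULL for `venues`'s columns.
Matching on l.venue_id = r.venue_id. A NULL in a compared column never satisfies the condition.
- l[0] venue_id=NULL → no match.
- l[1] venue_id=7 → no match.
- l[2] venue_id=6 → 1 match(es) in r → 1 row(s).
- l[3] venue_id=2 → no match.
- l[4] venue_id=2 → no match.
- l[5] venue_id=7 → no match.
- l[6] venue_id=7 → no match.
- plus 8 unmatched r row(s), each kept with NULL l columns.
After projecting and ordering:
l.venue_id | l.capacity | r.attendees
6 | 100 | 166
NULL | NULL | 22
NULL | NULL | 26
NULL | NULL | 48
NULL | NULL | 89
NULL | NULL | 99
NULL | NULL | 112
NULL | NULL | 130
NULL | NULL | 144

(6, 100, 166); (NULL, NULL, 22); (NULL, NULL, 26); (NULL, NULL, 48); (NULL, NULL, 89); (NULL, NULL, 99); (NULL, NULL, 112); (NULL, NULL, 130); (NULL, NULL, 144)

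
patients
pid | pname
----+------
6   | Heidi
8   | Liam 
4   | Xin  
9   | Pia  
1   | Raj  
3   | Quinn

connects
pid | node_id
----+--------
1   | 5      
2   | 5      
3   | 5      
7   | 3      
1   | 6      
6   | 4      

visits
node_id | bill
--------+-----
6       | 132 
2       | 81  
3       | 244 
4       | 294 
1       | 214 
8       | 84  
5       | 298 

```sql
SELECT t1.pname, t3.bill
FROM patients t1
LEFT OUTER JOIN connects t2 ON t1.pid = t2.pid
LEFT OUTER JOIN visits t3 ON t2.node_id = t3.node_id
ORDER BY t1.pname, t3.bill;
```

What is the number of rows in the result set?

7

Evaluate left to right. First `patients t1 LEFT JOIN connects t2` on pid: 7 row(s).
Then LEFT JOIN `visits t3` on node_id: each of those 7 rows is kept; rows whose t2.node_id has no match in t3 get NULL for t3's columns.
Result: 7 row(s).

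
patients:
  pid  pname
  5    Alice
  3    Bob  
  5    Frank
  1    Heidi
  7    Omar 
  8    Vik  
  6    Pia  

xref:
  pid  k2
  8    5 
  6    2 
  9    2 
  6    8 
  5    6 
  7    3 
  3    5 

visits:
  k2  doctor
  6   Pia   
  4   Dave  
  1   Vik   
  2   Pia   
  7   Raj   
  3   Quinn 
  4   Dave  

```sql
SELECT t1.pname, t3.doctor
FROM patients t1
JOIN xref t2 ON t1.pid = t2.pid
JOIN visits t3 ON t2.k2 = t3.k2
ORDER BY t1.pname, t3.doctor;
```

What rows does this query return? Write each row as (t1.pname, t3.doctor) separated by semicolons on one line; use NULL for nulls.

(Alice, Pia); (Frank, Pia); (Omar, Quinn); (Pia, Pia)

Joins associate left-to-right: patients INNER JOIN xref on pid gives 7 intermediate row(s).
Then INNER JOIN `visits t3` on k2: keep only rows whose t2.k2 appears in t3.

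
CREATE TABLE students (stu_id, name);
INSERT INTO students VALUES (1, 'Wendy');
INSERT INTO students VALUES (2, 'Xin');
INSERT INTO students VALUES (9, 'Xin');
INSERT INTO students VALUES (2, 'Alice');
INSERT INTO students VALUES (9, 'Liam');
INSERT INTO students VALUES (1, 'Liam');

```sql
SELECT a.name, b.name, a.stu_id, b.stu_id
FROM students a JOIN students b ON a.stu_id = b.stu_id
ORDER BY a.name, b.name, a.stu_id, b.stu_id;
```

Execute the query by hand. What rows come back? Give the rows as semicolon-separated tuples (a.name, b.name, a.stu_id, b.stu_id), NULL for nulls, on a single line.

INNER JOIN keeps only pairs where the ON condition holds.
Matching on a.stu_id = b.stu_id.
- a row (stu_id=1): matches 2 b row(s) → 2 output row(s).
- a row (stu_id=2): matches 2 b row(s) → 2 output row(s).
- a row (stu_id=9): matches 2 b row(s) → 2 output row(s).
- a row (stu_id=2): matches 2 b row(s) → 2 output row(s).
- a row (stu_id=9): matches 2 b row(s) → 2 output row(s).
- a row (stu_id=1): matches 2 b row(s) → 2 output row(s).

(Alice, Alice, 2, 2); (Alice, Xin, 2, 2); (Liam, Liam, 1, 1); (Liam, Liam, 9, 9); (Liam, Wendy, 1, 1); (Liam, Xin, 9, 9); (Wendy, Liam, 1, 1); (Wendy, Wendy, 1, 1); (Xin, Alice, 2, 2); (Xin, Liam, 9, 9); (Xin, Xin, 2, 2); (Xin, Xin, 9, 9)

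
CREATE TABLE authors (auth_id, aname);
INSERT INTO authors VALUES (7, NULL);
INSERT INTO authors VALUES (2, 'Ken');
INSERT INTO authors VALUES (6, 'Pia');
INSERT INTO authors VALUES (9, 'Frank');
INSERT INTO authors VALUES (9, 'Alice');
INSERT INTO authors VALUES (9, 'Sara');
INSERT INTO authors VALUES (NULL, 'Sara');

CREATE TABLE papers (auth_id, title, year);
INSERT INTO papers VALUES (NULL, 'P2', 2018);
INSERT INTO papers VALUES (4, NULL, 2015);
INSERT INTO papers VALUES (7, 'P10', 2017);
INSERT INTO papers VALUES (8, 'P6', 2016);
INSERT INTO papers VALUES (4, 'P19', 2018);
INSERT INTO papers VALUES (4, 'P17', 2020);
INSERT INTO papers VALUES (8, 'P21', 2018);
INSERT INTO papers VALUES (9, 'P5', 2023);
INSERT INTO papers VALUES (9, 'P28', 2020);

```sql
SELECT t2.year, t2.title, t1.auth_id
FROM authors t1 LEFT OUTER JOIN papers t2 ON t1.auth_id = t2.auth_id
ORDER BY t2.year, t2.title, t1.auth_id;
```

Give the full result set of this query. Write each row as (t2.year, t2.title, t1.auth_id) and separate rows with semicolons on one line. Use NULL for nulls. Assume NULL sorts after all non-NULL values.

LEFT JOIN keeps every row from `authors`; unmatched rows get NULL for `papers`'s columns.
Matching on t1.auth_id = t2.auth_id. A NULL in a compared column never satisfies the condition.
- t1[0] auth_id=7 → 1 match(es) in t2 → 1 row(s).
- t1[1] auth_id=2 → no match; kept with NULLs on the t2 side.
- t1[2] auth_id=6 → no match; kept with NULLs on the t2 side.
- t1[3] auth_id=9 → 2 match(es) in t2 → 2 row(s).
- t1[4] auth_id=9 → 2 match(es) in t2 → 2 row(s).
- t1[5] auth_id=9 → 2 match(es) in t2 → 2 row(s).
- t1[6] auth_id=NULL → no match; kept with NULLs on the t2 side.
After projecting and ordering:
t2.year | t2.title | t1.auth_id
2017 | P10 | 7
2020 | P28 | 9
2020 | P28 | 9
2020 | P28 | 9
2023 | P5 | 9
2023 | P5 | 9
2023 | P5 | 9
NULL | NULL | 2
NULL | NULL | 6
NULL | NULL | NULL

(2017, P10, 7); (2020, P28, 9); (2020, P28, 9); (2020, P28, 9); (2023, P5, 9); (2023, P5, 9); (2023, P5, 9); (NULL, NULL, 2); (NULL, NULL, 6); (NULL, NULL, NULL)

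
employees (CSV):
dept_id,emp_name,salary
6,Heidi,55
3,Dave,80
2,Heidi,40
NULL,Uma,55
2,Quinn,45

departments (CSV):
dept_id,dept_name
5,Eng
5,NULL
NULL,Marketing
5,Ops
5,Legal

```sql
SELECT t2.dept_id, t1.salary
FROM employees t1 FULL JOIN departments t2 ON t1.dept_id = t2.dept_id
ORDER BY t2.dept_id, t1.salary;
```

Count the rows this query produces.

FULL OUTER JOIN keeps every row from both sides; unmatched rows get NULL for the other side's columns.
Matching on t1.dept_id = t2.dept_id. A NULL in a compared column never satisfies the condition.
- dept_id=6: no t2 row matches, row kept with t2 columns NULL.
- dept_id=3: no t2 row matches, row kept with t2 columns NULL.
- dept_id=2: no t2 row matches, row kept with t2 columns NULL.
- dept_id=NULL: no t2 row matches, row kept with t2 columns NULL.
- dept_id=2: no t2 row matches, row kept with t2 columns NULL.
- 5 row(s) from t2 found no t1 partner → padded with NULL.
Total: 0 matched + 10 padded = 10 rows.

10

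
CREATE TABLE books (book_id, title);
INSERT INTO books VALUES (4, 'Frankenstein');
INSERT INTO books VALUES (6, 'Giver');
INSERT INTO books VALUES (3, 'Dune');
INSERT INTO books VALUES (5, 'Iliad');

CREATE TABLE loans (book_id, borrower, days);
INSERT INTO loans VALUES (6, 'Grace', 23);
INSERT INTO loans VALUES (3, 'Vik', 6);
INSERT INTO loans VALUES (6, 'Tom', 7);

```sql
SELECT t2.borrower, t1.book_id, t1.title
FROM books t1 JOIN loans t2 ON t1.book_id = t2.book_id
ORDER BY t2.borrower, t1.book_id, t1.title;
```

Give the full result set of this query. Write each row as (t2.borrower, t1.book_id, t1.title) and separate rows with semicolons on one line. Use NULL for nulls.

(Grace, 6, Giver); (Tom, 6, Giver); (Vik, 3, Dune)

INNER JOIN keeps only pairs where the ON condition holds.
Matching on t1.book_id = t2.book_id.
Matched pairs: 3.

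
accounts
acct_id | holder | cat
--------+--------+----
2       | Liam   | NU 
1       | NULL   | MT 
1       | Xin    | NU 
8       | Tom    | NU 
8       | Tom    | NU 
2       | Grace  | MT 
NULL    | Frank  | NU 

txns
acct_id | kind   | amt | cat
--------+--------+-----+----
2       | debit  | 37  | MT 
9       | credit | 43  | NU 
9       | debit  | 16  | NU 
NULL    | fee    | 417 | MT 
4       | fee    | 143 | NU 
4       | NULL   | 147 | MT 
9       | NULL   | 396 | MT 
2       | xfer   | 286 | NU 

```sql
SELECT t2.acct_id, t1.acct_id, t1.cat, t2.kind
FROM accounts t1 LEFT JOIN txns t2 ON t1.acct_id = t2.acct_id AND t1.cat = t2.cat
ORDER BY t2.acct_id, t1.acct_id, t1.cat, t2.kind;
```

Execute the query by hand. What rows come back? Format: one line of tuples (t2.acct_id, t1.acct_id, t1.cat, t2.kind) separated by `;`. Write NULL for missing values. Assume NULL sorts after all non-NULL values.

(2, 2, MT, debit); (2, 2, NU, xfer); (NULL, 1, MT, NULL); (NULL, 1, NU, NULL); (NULL, 8, NU, NULL); (NULL, 8, NU, NULL); (NULL, NULL, NU, NULL)

LEFT JOIN keeps every row from `accounts`; unmatched rows get NULL for `txns`'s columns.
Matching on t1.acct_id = t2.acct_id AND t1.cat = t2.cat. A NULL in a compared column never satisfies the condition.
Matched pairs: 2; unmatched t1 rows kept: 5.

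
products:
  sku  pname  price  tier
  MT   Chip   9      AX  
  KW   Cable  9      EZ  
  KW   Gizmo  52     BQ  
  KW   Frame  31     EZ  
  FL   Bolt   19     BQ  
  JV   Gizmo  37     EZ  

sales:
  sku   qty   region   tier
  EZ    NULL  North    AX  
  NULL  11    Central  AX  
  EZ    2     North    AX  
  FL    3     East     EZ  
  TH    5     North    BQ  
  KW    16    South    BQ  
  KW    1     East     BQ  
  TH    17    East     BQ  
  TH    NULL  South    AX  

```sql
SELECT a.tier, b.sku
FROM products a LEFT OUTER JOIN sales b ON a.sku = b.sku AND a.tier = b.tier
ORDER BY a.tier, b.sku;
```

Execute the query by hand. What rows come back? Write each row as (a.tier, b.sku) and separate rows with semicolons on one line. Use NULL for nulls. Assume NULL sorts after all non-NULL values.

LEFT JOIN keeps every row from `products`; unmatched rows get NULL for `sales`'s columns.
Matching on a.sku = b.sku AND a.tier = b.tier. A NULL in a compared column never satisfies the condition.
Matched pairs: 2; unmatched a rows kept: 5.

(AX, NULL); (BQ, KW); (BQ, KW); (BQ, NULL); (EZ, NULL); (EZ, NULL); (EZ, NULL)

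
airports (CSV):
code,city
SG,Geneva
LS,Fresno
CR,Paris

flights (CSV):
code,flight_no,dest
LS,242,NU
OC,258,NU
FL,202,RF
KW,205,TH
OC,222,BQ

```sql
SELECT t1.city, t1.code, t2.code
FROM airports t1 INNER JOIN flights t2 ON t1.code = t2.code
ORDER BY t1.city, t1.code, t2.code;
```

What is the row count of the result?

1

INNER JOIN keeps only pairs where the ON condition holds.
Matching on t1.code = t2.code.
Matched pairs: 1.
Total: 1 rows.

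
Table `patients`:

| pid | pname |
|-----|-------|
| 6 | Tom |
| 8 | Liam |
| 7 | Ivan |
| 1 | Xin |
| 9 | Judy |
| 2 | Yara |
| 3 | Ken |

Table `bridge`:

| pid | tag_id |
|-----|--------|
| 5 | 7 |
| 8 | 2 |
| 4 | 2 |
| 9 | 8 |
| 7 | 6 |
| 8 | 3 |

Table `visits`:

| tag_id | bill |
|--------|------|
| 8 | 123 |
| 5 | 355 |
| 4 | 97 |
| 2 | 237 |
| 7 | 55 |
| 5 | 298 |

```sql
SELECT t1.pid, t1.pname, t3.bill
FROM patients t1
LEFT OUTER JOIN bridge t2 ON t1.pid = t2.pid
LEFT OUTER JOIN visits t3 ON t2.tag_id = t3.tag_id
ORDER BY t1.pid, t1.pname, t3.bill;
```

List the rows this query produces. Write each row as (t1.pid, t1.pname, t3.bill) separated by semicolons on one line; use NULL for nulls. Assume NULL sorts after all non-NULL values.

Evaluate left to right. First `patients t1 LEFT JOIN bridge t2` on pid: 8 row(s).
Then LEFT JOIN `visits t3` on tag_id: each of those 8 rows is kept; rows whose t2.tag_id has no match in t3 get NULL for t3's columns.

(1, Xin, NULL); (2, Yara, NULL); (3, Ken, NULL); (6, Tom, NULL); (7, Ivan, NULL); (8, Liam, 237); (8, Liam, NULL); (9, Judy, 123)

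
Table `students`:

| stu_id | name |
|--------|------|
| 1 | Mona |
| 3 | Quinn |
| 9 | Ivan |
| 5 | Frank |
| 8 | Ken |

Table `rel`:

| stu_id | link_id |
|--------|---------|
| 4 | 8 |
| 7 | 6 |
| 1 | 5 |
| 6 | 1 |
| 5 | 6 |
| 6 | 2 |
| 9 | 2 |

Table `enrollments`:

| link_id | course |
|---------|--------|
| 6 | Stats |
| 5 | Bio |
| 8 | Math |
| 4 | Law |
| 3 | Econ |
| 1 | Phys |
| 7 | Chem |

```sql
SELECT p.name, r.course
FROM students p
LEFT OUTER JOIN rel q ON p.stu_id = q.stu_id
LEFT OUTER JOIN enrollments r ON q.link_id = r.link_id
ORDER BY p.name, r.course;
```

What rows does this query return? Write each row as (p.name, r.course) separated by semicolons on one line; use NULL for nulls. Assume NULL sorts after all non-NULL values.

(Frank, Stats); (Ivan, NULL); (Ken, NULL); (Mona, Bio); (Quinn, NULL)

Joins associate left-to-right: students LEFT JOIN rel on stu_id gives 5 intermediate row(s).
Then LEFT JOIN `enrollments r` on link_id: each of those 5 rows is kept; rows whose q.link_id has no match in r get NULL for r's columns.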